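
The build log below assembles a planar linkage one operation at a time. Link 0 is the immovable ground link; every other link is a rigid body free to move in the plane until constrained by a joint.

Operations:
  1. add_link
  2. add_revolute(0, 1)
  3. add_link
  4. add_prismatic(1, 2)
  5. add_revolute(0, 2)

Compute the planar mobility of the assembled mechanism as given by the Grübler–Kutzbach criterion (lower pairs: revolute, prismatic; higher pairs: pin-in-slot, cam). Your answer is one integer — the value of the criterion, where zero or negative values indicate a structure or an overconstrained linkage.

M = 0

link 0 = ground. State L|J1|J2 = 1|0|0
+link1  2|0|0
R(0,1) f=1→J1  2|1|0
+link2  3|1|0
P(1,2) f=1→J1  3|2|0
R(0,2) f=1→J1  3|3|0
M = 3(3−1)−2·3−0 = 6−6−0 = 0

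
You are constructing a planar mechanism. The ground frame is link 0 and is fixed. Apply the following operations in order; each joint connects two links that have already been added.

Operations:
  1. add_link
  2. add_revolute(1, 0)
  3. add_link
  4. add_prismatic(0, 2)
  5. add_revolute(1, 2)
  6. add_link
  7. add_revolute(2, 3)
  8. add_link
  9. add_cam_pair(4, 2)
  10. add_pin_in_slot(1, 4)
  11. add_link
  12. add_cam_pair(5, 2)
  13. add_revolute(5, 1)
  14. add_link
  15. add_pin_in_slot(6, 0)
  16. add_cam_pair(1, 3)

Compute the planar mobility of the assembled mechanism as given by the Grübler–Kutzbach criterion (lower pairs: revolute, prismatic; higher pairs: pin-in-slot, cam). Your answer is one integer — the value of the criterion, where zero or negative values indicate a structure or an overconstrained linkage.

M = 3

link 0 = ground. State L|J1|J2 = 1|0|0
+link1  2|0|0
R(1,0) f=1→J1  2|1|0
+link2  3|1|0
P(0,2) f=1→J1  3|2|0
R(1,2) f=1→J1  3|3|0
+link3  4|3|0
R(2,3) f=1→J1  4|4|0
+link4  5|4|0
C(4,2) f=2→J2  5|4|1
PS(1,4) f=2→J2  5|4|2
+link5  6|4|2
C(5,2) f=2→J2  6|4|3
R(5,1) f=1→J1  6|5|3
+link6  7|5|3
PS(6,0) f=2→J2  7|5|4
C(1,3) f=2→J2  7|5|5
M = 3(7−1)−2·5−5 = 18−10−5 = 3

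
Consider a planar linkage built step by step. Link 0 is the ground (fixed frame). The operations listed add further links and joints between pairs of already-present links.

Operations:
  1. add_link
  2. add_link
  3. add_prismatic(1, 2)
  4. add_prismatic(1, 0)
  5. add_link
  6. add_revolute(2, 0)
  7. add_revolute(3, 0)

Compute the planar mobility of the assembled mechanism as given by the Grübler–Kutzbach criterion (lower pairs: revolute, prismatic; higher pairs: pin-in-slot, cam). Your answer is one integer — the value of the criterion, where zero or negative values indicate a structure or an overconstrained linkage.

[1;0;0] (link 0 is ground)
L+ [2;0;0]
L+ [3;0;0]
P(1,2)∈J1 [3;1;0]
P(1,0)∈J1 [3;2;0]
L+ [4;2;0]
R(2,0)∈J1 [4;3;0]
R(3,0)∈J1 [4;4;0]
mobility = 9 − 8 − 0 = 1

M = 1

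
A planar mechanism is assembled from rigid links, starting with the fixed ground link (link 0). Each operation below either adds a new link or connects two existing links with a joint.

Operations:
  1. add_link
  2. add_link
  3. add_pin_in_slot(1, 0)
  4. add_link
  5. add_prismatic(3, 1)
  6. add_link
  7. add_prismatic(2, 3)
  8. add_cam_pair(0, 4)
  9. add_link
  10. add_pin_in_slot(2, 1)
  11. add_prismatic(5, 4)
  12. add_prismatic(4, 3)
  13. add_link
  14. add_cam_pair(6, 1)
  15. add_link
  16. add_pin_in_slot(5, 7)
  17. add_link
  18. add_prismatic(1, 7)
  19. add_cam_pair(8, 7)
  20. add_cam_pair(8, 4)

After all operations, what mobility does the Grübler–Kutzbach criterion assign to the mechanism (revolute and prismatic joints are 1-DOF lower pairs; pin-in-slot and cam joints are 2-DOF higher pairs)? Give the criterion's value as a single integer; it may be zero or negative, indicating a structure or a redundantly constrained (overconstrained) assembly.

link 0 = ground. State L|J1|J2 = 1|0|0
+link1  2|0|0
+link2  3|0|0
PS(1,0) f=2→J2  3|0|1
+link3  4|0|1
P(3,1) f=1→J1  4|1|1
+link4  5|1|1
P(2,3) f=1→J1  5|2|1
C(0,4) f=2→J2  5|2|2
+link5  6|2|2
PS(2,1) f=2→J2  6|2|3
P(5,4) f=1→J1  6|3|3
P(4,3) f=1→J1  6|4|3
+link6  7|4|3
C(6,1) f=2→J2  7|4|4
+link7  8|4|4
PS(5,7) f=2→J2  8|4|5
+link8  9|4|5
P(1,7) f=1→J1  9|5|5
C(8,7) f=2→J2  9|5|6
C(8,4) f=2→J2  9|5|7
M = 3(9−1)−2·5−7 = 24−10−7 = 7

M = 7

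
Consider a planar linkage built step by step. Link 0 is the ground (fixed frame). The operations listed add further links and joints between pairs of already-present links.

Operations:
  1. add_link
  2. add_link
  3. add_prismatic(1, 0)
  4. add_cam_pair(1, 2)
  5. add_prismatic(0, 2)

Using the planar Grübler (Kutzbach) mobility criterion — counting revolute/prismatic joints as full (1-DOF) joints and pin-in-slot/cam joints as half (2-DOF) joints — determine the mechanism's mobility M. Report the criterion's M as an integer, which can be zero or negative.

M = 1

ground; <1,0,0>
#1 <2,0,0>
#2 <3,0,0>
P:1↔0 J1 <3,1,0>
C:1↔2 J2 <3,1,1>
P:0↔2 J1 <3,2,1>
3×2 − 2×2 − 1×1 = 1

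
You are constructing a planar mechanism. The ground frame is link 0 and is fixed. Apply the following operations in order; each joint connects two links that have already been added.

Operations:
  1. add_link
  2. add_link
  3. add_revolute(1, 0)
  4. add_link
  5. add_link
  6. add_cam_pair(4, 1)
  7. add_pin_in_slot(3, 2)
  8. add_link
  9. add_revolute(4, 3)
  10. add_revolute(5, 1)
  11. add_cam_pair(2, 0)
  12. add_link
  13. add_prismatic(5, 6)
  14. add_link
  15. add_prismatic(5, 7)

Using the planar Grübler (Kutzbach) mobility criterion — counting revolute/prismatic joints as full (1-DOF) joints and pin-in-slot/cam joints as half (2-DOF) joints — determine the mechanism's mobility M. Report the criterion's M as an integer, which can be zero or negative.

M = 8

ground; <1,0,0>
#1 <2,0,0>
#2 <3,0,0>
R:1↔0 J1 <3,1,0>
#3 <4,1,0>
#4 <5,1,0>
C:4↔1 J2 <5,1,1>
PS:3↔2 J2 <5,1,2>
#5 <6,1,2>
R:4↔3 J1 <6,2,2>
R:5↔1 J1 <6,3,2>
C:2↔0 J2 <6,3,3>
#6 <7,3,3>
P:5↔6 J1 <7,4,3>
#7 <8,4,3>
P:5↔7 J1 <8,5,3>
3×7 − 2×5 − 1×3 = 8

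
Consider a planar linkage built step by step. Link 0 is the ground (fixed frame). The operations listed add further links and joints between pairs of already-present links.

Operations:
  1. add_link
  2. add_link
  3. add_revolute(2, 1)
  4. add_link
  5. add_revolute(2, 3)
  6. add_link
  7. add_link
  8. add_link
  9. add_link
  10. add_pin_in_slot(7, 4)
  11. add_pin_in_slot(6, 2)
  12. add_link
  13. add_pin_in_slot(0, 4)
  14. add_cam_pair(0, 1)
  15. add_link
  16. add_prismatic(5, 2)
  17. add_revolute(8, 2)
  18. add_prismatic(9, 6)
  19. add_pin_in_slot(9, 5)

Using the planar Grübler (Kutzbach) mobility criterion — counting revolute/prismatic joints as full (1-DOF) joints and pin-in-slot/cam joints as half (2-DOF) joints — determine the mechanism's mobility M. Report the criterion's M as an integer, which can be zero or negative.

(L,J1,J2)=(1,0,0); link0 fixed
link1: (2,0,0)
link2: (3,0,0)
R 2-1 [J1]: (3,1,0)
link3: (4,1,0)
R 2-3 [J1]: (4,2,0)
link4: (5,2,0)
link5: (6,2,0)
link6: (7,2,0)
link7: (8,2,0)
PS 7-4 [J2]: (8,2,1)
PS 6-2 [J2]: (8,2,2)
link8: (9,2,2)
PS 0-4 [J2]: (9,2,3)
C 0-1 [J2]: (9,2,4)
link9: (10,2,4)
P 5-2 [J1]: (10,3,4)
R 8-2 [J1]: (10,4,4)
P 9-6 [J1]: (10,5,4)
PS 9-5 [J2]: (10,5,5)
Grübler: 3·9 − 2·5 − 5 = 12

M = 12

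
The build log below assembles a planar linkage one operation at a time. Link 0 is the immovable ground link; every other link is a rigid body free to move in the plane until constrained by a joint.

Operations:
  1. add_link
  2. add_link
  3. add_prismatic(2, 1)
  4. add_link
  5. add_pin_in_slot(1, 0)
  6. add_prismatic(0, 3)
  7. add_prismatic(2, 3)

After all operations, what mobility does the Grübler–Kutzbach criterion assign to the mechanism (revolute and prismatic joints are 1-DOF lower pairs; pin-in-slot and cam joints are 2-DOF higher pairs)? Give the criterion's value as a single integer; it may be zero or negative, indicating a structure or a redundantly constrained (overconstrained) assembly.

[1;0;0] (link 0 is ground)
L+ [2;0;0]
L+ [3;0;0]
P(2,1)∈J1 [3;1;0]
L+ [4;1;0]
PS(1,0)∈J2 [4;1;1]
P(0,3)∈J1 [4;2;1]
P(2,3)∈J1 [4;3;1]
mobility = 9 − 6 − 1 = 2

M = 2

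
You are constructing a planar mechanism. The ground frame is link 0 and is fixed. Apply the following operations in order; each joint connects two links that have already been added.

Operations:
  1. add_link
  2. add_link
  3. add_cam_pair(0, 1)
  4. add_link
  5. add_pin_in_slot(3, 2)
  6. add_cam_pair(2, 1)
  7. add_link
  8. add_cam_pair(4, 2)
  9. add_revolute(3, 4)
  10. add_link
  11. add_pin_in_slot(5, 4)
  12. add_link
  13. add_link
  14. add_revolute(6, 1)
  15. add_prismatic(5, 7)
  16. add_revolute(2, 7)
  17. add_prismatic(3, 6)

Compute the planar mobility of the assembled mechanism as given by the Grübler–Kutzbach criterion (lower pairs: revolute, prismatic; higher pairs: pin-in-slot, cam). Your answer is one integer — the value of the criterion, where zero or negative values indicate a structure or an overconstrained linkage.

L=1 J1=0 J2=0
add link → L=2 J1=0 J2=0
add link → L=3 J1=0 J2=0
C@0,1 dof=2 J2 → L=3 J1=0 J2=1
add link → L=4 J1=0 J2=1
PS@3,2 dof=2 J2 → L=4 J1=0 J2=2
C@2,1 dof=2 J2 → L=4 J1=0 J2=3
add link → L=5 J1=0 J2=3
C@4,2 dof=2 J2 → L=5 J1=0 J2=4
R@3,4 dof=1 J1 → L=5 J1=1 J2=4
add link → L=6 J1=1 J2=4
PS@5,4 dof=2 J2 → L=6 J1=1 J2=5
add link → L=7 J1=1 J2=5
add link → L=8 J1=1 J2=5
R@6,1 dof=1 J1 → L=8 J1=2 J2=5
P@5,7 dof=1 J1 → L=8 J1=3 J2=5
R@2,7 dof=1 J1 → L=8 J1=4 J2=5
P@3,6 dof=1 J1 → L=8 J1=5 J2=5
M=3(L−1)−2J1−J2=3·7−2·5−5=6

M = 6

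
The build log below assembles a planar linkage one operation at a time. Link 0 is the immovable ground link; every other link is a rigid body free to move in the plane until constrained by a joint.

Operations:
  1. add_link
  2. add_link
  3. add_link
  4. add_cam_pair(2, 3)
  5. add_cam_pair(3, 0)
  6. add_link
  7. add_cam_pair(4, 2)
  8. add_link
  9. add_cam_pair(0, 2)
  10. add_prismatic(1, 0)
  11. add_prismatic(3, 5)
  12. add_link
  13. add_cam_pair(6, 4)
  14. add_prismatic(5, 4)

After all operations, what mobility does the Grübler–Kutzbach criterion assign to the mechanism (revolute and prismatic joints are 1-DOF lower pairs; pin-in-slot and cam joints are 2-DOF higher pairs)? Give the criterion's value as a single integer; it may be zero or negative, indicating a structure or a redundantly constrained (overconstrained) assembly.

M = 7

ground; <1,0,0>
#1 <2,0,0>
#2 <3,0,0>
#3 <4,0,0>
C:2↔3 J2 <4,0,1>
C:3↔0 J2 <4,0,2>
#4 <5,0,2>
C:4↔2 J2 <5,0,3>
#5 <6,0,3>
C:0↔2 J2 <6,0,4>
P:1↔0 J1 <6,1,4>
P:3↔5 J1 <6,2,4>
#6 <7,2,4>
C:6↔4 J2 <7,2,5>
P:5↔4 J1 <7,3,5>
3×6 − 2×3 − 1×5 = 7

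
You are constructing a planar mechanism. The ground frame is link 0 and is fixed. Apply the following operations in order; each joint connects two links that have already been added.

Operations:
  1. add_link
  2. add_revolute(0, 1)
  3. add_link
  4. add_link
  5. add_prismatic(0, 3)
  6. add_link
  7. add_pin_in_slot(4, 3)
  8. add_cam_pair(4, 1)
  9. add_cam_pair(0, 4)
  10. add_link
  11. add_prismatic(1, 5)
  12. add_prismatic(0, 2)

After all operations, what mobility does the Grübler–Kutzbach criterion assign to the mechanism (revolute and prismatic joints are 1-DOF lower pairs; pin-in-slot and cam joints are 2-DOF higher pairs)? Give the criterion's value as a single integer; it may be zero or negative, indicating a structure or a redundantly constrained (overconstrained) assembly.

M = 4

(L,J1,J2)=(1,0,0); link0 fixed
link1: (2,0,0)
R 0-1 [J1]: (2,1,0)
link2: (3,1,0)
link3: (4,1,0)
P 0-3 [J1]: (4,2,0)
link4: (5,2,0)
PS 4-3 [J2]: (5,2,1)
C 4-1 [J2]: (5,2,2)
C 0-4 [J2]: (5,2,3)
link5: (6,2,3)
P 1-5 [J1]: (6,3,3)
P 0-2 [J1]: (6,4,3)
Grübler: 3·5 − 2·4 − 3 = 4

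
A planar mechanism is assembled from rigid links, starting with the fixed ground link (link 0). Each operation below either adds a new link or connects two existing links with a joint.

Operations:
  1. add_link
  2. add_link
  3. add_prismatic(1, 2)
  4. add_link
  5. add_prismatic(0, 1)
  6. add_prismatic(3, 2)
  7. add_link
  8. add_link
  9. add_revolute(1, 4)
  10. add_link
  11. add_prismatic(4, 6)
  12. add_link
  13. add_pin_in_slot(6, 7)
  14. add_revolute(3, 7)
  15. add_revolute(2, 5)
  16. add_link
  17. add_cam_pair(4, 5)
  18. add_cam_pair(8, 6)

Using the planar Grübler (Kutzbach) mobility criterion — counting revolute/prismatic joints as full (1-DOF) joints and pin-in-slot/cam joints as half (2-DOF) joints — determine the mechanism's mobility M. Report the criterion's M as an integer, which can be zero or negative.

M = 7

L=1 J1=0 J2=0
add link → L=2 J1=0 J2=0
add link → L=3 J1=0 J2=0
P@1,2 dof=1 J1 → L=3 J1=1 J2=0
add link → L=4 J1=1 J2=0
P@0,1 dof=1 J1 → L=4 J1=2 J2=0
P@3,2 dof=1 J1 → L=4 J1=3 J2=0
add link → L=5 J1=3 J2=0
add link → L=6 J1=3 J2=0
R@1,4 dof=1 J1 → L=6 J1=4 J2=0
add link → L=7 J1=4 J2=0
P@4,6 dof=1 J1 → L=7 J1=5 J2=0
add link → L=8 J1=5 J2=0
PS@6,7 dof=2 J2 → L=8 J1=5 J2=1
R@3,7 dof=1 J1 → L=8 J1=6 J2=1
R@2,5 dof=1 J1 → L=8 J1=7 J2=1
add link → L=9 J1=7 J2=1
C@4,5 dof=2 J2 → L=9 J1=7 J2=2
C@8,6 dof=2 J2 → L=9 J1=7 J2=3
M=3(L−1)−2J1−J2=3·8−2·7−3=7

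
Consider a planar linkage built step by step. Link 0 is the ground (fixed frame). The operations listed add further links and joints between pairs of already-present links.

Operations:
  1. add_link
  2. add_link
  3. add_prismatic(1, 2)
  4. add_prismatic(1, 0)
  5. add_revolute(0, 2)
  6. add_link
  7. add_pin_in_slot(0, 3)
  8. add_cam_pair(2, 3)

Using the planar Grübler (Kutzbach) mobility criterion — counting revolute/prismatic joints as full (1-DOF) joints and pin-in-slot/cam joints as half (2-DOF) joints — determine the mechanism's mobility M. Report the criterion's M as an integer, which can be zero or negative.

M = 1

link 0 = ground. State L|J1|J2 = 1|0|0
+link1  2|0|0
+link2  3|0|0
P(1,2) f=1→J1  3|1|0
P(1,0) f=1→J1  3|2|0
R(0,2) f=1→J1  3|3|0
+link3  4|3|0
PS(0,3) f=2→J2  4|3|1
C(2,3) f=2→J2  4|3|2
M = 3(4−1)−2·3−2 = 9−6−2 = 1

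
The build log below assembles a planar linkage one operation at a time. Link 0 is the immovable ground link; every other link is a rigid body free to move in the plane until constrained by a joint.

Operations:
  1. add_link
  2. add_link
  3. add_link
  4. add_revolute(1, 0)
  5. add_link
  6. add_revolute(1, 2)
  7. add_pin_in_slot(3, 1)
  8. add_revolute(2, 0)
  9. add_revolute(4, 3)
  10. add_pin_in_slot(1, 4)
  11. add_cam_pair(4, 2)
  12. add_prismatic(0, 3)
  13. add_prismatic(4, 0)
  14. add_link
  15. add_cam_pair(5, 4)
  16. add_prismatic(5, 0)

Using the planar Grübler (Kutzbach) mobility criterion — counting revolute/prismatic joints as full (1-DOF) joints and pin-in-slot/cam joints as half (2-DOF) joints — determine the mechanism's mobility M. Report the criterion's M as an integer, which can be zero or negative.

[1;0;0] (link 0 is ground)
L+ [2;0;0]
L+ [3;0;0]
L+ [4;0;0]
R(1,0)∈J1 [4;1;0]
L+ [5;1;0]
R(1,2)∈J1 [5;2;0]
PS(3,1)∈J2 [5;2;1]
R(2,0)∈J1 [5;3;1]
R(4,3)∈J1 [5;4;1]
PS(1,4)∈J2 [5;4;2]
C(4,2)∈J2 [5;4;3]
P(0,3)∈J1 [5;5;3]
P(4,0)∈J1 [5;6;3]
L+ [6;6;3]
C(5,4)∈J2 [6;6;4]
P(5,0)∈J1 [6;7;4]
mobility = 15 − 14 − 4 = -3

M = -3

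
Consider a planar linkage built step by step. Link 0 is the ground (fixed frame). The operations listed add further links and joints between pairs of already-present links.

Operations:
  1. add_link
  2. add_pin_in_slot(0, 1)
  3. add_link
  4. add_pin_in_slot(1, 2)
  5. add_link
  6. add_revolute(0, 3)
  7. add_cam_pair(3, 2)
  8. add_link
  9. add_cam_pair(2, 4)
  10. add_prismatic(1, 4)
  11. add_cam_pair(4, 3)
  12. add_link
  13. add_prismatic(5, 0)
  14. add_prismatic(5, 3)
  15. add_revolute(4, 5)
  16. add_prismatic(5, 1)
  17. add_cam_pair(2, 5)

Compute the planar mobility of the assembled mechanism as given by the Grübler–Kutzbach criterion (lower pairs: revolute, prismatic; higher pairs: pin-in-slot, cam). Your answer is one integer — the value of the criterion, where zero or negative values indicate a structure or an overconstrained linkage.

[1;0;0] (link 0 is ground)
L+ [2;0;0]
PS(0,1)∈J2 [2;0;1]
L+ [3;0;1]
PS(1,2)∈J2 [3;0;2]
L+ [4;0;2]
R(0,3)∈J1 [4;1;2]
C(3,2)∈J2 [4;1;3]
L+ [5;1;3]
C(2,4)∈J2 [5;1;4]
P(1,4)∈J1 [5;2;4]
C(4,3)∈J2 [5;2;5]
L+ [6;2;5]
P(5,0)∈J1 [6;3;5]
P(5,3)∈J1 [6;4;5]
R(4,5)∈J1 [6;5;5]
P(5,1)∈J1 [6;6;5]
C(2,5)∈J2 [6;6;6]
mobility = 15 − 12 − 6 = -3

M = -3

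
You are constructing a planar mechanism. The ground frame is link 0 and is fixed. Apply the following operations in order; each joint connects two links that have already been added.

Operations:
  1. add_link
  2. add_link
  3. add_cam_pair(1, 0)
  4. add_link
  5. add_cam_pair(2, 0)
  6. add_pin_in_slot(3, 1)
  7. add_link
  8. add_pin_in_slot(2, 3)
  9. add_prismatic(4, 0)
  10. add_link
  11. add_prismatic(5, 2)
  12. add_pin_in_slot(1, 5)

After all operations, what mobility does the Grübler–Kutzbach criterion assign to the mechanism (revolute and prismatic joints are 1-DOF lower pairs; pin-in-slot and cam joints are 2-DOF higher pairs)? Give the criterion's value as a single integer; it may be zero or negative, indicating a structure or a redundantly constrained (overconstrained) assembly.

[1;0;0] (link 0 is ground)
L+ [2;0;0]
L+ [3;0;0]
C(1,0)∈J2 [3;0;1]
L+ [4;0;1]
C(2,0)∈J2 [4;0;2]
PS(3,1)∈J2 [4;0;3]
L+ [5;0;3]
PS(2,3)∈J2 [5;0;4]
P(4,0)∈J1 [5;1;4]
L+ [6;1;4]
P(5,2)∈J1 [6;2;4]
PS(1,5)∈J2 [6;2;5]
mobility = 15 − 4 − 5 = 6

M = 6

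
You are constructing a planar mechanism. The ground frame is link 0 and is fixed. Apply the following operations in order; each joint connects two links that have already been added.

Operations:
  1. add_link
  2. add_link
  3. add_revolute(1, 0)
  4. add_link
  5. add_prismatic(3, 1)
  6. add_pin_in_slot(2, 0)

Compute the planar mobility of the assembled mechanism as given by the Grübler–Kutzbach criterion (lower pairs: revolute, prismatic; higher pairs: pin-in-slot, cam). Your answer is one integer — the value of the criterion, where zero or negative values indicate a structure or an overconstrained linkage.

ground; <1,0,0>
#1 <2,0,0>
#2 <3,0,0>
R:1↔0 J1 <3,1,0>
#3 <4,1,0>
P:3↔1 J1 <4,2,0>
PS:2↔0 J2 <4,2,1>
3×3 − 2×2 − 1×1 = 4

M = 4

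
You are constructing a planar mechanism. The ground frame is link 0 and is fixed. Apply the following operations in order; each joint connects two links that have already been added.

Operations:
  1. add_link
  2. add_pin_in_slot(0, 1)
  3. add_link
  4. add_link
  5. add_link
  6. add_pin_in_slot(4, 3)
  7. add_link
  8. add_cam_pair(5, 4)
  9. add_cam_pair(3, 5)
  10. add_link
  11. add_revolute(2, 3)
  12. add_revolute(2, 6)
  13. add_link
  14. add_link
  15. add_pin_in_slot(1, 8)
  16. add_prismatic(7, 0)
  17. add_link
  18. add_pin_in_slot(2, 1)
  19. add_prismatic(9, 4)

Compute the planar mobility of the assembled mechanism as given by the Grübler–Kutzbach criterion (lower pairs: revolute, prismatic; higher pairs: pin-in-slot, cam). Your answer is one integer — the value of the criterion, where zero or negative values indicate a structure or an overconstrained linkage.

M = 13

link 0 = ground. State L|J1|J2 = 1|0|0
+link1  2|0|0
PS(0,1) f=2→J2  2|0|1
+link2  3|0|1
+link3  4|0|1
+link4  5|0|1
PS(4,3) f=2→J2  5|0|2
+link5  6|0|2
C(5,4) f=2→J2  6|0|3
C(3,5) f=2→J2  6|0|4
+link6  7|0|4
R(2,3) f=1→J1  7|1|4
R(2,6) f=1→J1  7|2|4
+link7  8|2|4
+link8  9|2|4
PS(1,8) f=2→J2  9|2|5
P(7,0) f=1→J1  9|3|5
+link9  10|3|5
PS(2,1) f=2→J2  10|3|6
P(9,4) f=1→J1  10|4|6
M = 3(10−1)−2·4−6 = 27−8−6 = 13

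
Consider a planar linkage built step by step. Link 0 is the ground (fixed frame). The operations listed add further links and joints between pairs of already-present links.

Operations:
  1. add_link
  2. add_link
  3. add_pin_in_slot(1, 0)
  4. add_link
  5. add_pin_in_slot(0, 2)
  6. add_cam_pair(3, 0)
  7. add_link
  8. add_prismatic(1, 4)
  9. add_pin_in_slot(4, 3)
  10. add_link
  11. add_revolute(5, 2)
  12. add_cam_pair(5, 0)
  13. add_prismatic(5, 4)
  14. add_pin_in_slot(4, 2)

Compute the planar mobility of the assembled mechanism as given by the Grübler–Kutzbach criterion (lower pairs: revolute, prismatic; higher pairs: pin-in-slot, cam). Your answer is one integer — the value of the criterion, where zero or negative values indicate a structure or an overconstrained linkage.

[1;0;0] (link 0 is ground)
L+ [2;0;0]
L+ [3;0;0]
PS(1,0)∈J2 [3;0;1]
L+ [4;0;1]
PS(0,2)∈J2 [4;0;2]
C(3,0)∈J2 [4;0;3]
L+ [5;0;3]
P(1,4)∈J1 [5;1;3]
PS(4,3)∈J2 [5;1;4]
L+ [6;1;4]
R(5,2)∈J1 [6;2;4]
C(5,0)∈J2 [6;2;5]
P(5,4)∈J1 [6;3;5]
PS(4,2)∈J2 [6;3;6]
mobility = 15 − 6 − 6 = 3

M = 3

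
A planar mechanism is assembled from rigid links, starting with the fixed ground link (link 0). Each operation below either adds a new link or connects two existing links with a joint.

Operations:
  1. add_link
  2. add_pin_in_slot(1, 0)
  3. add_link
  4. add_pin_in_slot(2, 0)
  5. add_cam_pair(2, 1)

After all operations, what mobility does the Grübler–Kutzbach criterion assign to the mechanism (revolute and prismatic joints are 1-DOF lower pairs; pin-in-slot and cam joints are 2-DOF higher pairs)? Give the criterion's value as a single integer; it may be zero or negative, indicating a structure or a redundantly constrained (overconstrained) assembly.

ground; <1,0,0>
#1 <2,0,0>
PS:1↔0 J2 <2,0,1>
#2 <3,0,1>
PS:2↔0 J2 <3,0,2>
C:2↔1 J2 <3,0,3>
3×2 − 2×0 − 1×3 = 3

M = 3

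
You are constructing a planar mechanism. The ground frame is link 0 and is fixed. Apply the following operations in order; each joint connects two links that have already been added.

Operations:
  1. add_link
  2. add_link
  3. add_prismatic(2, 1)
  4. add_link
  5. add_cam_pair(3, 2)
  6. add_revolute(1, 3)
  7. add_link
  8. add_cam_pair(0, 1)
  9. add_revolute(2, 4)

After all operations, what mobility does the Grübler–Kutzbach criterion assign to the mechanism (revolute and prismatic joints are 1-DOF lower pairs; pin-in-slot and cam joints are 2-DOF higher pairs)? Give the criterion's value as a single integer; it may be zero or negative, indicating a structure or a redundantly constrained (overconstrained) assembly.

link 0 = ground. State L|J1|J2 = 1|0|0
+link1  2|0|0
+link2  3|0|0
P(2,1) f=1→J1  3|1|0
+link3  4|1|0
C(3,2) f=2→J2  4|1|1
R(1,3) f=1→J1  4|2|1
+link4  5|2|1
C(0,1) f=2→J2  5|2|2
R(2,4) f=1→J1  5|3|2
M = 3(5−1)−2·3−2 = 12−6−2 = 4

M = 4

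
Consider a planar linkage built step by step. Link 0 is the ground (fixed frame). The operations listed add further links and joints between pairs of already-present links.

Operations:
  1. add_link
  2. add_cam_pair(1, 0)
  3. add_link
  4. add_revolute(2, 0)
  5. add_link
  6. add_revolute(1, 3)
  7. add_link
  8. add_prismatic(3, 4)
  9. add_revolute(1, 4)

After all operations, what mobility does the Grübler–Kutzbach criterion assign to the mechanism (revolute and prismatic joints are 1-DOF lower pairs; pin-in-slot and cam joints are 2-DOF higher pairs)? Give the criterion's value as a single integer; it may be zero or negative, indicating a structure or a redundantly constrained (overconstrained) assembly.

M = 3

(L,J1,J2)=(1,0,0); link0 fixed
link1: (2,0,0)
C 1-0 [J2]: (2,0,1)
link2: (3,0,1)
R 2-0 [J1]: (3,1,1)
link3: (4,1,1)
R 1-3 [J1]: (4,2,1)
link4: (5,2,1)
P 3-4 [J1]: (5,3,1)
R 1-4 [J1]: (5,4,1)
Grübler: 3·4 − 2·4 − 1 = 3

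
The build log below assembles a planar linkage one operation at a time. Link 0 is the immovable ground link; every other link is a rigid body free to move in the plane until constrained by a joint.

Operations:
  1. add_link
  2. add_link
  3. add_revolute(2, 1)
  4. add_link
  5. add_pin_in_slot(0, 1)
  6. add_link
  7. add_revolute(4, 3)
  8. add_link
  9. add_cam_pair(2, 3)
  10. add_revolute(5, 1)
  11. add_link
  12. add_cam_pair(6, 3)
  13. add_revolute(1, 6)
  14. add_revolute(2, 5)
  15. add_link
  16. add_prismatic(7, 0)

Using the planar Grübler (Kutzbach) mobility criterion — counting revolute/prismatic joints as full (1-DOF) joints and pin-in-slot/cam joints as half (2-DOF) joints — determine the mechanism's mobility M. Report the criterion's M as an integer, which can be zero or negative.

link 0 = ground. State L|J1|J2 = 1|0|0
+link1  2|0|0
+link2  3|0|0
R(2,1) f=1→J1  3|1|0
+link3  4|1|0
PS(0,1) f=2→J2  4|1|1
+link4  5|1|1
R(4,3) f=1→J1  5|2|1
+link5  6|2|1
C(2,3) f=2→J2  6|2|2
R(5,1) f=1→J1  6|3|2
+link6  7|3|2
C(6,3) f=2→J2  7|3|3
R(1,6) f=1→J1  7|4|3
R(2,5) f=1→J1  7|5|3
+link7  8|5|3
P(7,0) f=1→J1  8|6|3
M = 3(8−1)−2·6−3 = 21−12−3 = 6

M = 6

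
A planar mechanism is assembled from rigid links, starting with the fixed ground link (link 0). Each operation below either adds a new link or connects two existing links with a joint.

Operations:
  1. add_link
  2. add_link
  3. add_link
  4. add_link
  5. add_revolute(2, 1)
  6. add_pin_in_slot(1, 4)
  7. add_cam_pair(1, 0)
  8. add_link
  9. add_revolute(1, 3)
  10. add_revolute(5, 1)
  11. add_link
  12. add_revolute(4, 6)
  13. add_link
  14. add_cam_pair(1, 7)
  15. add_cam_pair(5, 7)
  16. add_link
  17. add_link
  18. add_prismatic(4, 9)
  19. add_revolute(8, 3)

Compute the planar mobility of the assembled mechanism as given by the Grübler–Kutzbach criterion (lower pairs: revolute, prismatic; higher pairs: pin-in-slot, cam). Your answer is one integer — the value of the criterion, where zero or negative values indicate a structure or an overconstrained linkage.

L=1 J1=0 J2=0
add link → L=2 J1=0 J2=0
add link → L=3 J1=0 J2=0
add link → L=4 J1=0 J2=0
add link → L=5 J1=0 J2=0
R@2,1 dof=1 J1 → L=5 J1=1 J2=0
PS@1,4 dof=2 J2 → L=5 J1=1 J2=1
C@1,0 dof=2 J2 → L=5 J1=1 J2=2
add link → L=6 J1=1 J2=2
R@1,3 dof=1 J1 → L=6 J1=2 J2=2
R@5,1 dof=1 J1 → L=6 J1=3 J2=2
add link → L=7 J1=3 J2=2
R@4,6 dof=1 J1 → L=7 J1=4 J2=2
add link → L=8 J1=4 J2=2
C@1,7 dof=2 J2 → L=8 J1=4 J2=3
C@5,7 dof=2 J2 → L=8 J1=4 J2=4
add link → L=9 J1=4 J2=4
add link → L=10 J1=4 J2=4
P@4,9 dof=1 J1 → L=10 J1=5 J2=4
R@8,3 dof=1 J1 → L=10 J1=6 J2=4
M=3(L−1)−2J1−J2=3·9−2·6−4=11

M = 11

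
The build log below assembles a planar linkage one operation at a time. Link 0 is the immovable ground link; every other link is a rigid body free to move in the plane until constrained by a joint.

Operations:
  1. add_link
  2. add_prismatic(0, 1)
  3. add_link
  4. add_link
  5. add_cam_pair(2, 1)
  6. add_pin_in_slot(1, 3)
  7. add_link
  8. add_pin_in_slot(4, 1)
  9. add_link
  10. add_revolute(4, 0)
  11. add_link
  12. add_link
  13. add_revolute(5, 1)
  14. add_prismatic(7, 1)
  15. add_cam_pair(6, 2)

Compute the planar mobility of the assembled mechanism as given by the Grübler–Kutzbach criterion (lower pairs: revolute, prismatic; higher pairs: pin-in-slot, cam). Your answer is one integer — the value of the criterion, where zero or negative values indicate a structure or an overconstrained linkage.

M = 9

link 0 = ground. State L|J1|J2 = 1|0|0
+link1  2|0|0
P(0,1) f=1→J1  2|1|0
+link2  3|1|0
+link3  4|1|0
C(2,1) f=2→J2  4|1|1
PS(1,3) f=2→J2  4|1|2
+link4  5|1|2
PS(4,1) f=2→J2  5|1|3
+link5  6|1|3
R(4,0) f=1→J1  6|2|3
+link6  7|2|3
+link7  8|2|3
R(5,1) f=1→J1  8|3|3
P(7,1) f=1→J1  8|4|3
C(6,2) f=2→J2  8|4|4
M = 3(8−1)−2·4−4 = 21−8−4 = 9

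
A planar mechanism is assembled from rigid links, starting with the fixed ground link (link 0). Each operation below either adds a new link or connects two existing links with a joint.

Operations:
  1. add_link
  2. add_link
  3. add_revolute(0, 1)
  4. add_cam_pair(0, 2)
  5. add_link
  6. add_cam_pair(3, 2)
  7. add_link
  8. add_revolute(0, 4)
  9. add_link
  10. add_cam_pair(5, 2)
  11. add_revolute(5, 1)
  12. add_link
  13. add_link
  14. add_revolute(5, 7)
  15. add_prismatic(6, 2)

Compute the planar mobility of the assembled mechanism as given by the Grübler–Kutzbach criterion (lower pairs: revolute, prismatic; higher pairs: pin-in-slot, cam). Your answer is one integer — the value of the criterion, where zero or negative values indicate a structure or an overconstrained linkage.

M = 8

L=1 J1=0 J2=0
add link → L=2 J1=0 J2=0
add link → L=3 J1=0 J2=0
R@0,1 dof=1 J1 → L=3 J1=1 J2=0
C@0,2 dof=2 J2 → L=3 J1=1 J2=1
add link → L=4 J1=1 J2=1
C@3,2 dof=2 J2 → L=4 J1=1 J2=2
add link → L=5 J1=1 J2=2
R@0,4 dof=1 J1 → L=5 J1=2 J2=2
add link → L=6 J1=2 J2=2
C@5,2 dof=2 J2 → L=6 J1=2 J2=3
R@5,1 dof=1 J1 → L=6 J1=3 J2=3
add link → L=7 J1=3 J2=3
add link → L=8 J1=3 J2=3
R@5,7 dof=1 J1 → L=8 J1=4 J2=3
P@6,2 dof=1 J1 → L=8 J1=5 J2=3
M=3(L−1)−2J1−J2=3·7−2·5−3=8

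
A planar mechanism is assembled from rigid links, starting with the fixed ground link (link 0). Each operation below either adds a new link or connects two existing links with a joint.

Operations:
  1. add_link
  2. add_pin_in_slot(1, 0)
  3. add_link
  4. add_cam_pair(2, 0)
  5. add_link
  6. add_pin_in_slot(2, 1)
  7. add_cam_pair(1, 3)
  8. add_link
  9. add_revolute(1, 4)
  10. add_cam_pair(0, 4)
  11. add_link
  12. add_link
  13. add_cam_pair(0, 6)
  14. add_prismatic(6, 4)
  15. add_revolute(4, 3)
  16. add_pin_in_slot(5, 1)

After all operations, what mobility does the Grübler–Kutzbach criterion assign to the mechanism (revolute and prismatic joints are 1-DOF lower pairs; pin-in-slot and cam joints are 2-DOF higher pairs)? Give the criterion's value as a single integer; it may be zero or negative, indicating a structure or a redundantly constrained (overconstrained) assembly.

M = 5

[1;0;0] (link 0 is ground)
L+ [2;0;0]
PS(1,0)∈J2 [2;0;1]
L+ [3;0;1]
C(2,0)∈J2 [3;0;2]
L+ [4;0;2]
PS(2,1)∈J2 [4;0;3]
C(1,3)∈J2 [4;0;4]
L+ [5;0;4]
R(1,4)∈J1 [5;1;4]
C(0,4)∈J2 [5;1;5]
L+ [6;1;5]
L+ [7;1;5]
C(0,6)∈J2 [7;1;6]
P(6,4)∈J1 [7;2;6]
R(4,3)∈J1 [7;3;6]
PS(5,1)∈J2 [7;3;7]
mobility = 18 − 6 − 7 = 5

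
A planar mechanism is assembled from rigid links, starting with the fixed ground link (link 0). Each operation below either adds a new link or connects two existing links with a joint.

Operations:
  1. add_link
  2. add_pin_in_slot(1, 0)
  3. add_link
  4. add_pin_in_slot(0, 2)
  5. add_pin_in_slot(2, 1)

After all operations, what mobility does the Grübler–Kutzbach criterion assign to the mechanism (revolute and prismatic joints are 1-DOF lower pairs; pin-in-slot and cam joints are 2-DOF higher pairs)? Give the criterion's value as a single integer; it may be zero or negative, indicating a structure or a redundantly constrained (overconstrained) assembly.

M = 3

(L,J1,J2)=(1,0,0); link0 fixed
link1: (2,0,0)
PS 1-0 [J2]: (2,0,1)
link2: (3,0,1)
PS 0-2 [J2]: (3,0,2)
PS 2-1 [J2]: (3,0,3)
Grübler: 3·2 − 2·0 − 3 = 3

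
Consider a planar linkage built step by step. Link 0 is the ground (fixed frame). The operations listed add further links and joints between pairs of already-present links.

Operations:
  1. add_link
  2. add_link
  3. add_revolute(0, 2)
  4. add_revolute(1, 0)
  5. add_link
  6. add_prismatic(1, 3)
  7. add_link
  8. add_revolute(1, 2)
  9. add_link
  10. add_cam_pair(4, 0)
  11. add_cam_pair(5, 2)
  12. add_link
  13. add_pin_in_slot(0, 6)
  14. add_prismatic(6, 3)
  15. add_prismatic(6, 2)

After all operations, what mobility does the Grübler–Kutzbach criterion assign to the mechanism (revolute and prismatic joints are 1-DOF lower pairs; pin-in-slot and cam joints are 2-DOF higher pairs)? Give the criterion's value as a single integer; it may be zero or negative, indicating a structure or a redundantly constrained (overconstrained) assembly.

M = 3

[1;0;0] (link 0 is ground)
L+ [2;0;0]
L+ [3;0;0]
R(0,2)∈J1 [3;1;0]
R(1,0)∈J1 [3;2;0]
L+ [4;2;0]
P(1,3)∈J1 [4;3;0]
L+ [5;3;0]
R(1,2)∈J1 [5;4;0]
L+ [6;4;0]
C(4,0)∈J2 [6;4;1]
C(5,2)∈J2 [6;4;2]
L+ [7;4;2]
PS(0,6)∈J2 [7;4;3]
P(6,3)∈J1 [7;5;3]
P(6,2)∈J1 [7;6;3]
mobility = 18 − 12 − 3 = 3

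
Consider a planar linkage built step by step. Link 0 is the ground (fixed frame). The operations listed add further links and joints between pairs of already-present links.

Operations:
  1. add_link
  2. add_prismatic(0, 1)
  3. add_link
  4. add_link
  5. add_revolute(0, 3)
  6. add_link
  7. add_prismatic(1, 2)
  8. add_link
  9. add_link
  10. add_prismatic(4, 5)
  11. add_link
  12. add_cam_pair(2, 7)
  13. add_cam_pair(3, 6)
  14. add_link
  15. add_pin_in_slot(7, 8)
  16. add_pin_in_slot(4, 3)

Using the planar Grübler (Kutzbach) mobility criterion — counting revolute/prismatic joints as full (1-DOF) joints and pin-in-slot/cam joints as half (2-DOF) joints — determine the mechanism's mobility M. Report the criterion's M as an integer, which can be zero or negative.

L=1 J1=0 J2=0
add link → L=2 J1=0 J2=0
P@0,1 dof=1 J1 → L=2 J1=1 J2=0
add link → L=3 J1=1 J2=0
add link → L=4 J1=1 J2=0
R@0,3 dof=1 J1 → L=4 J1=2 J2=0
add link → L=5 J1=2 J2=0
P@1,2 dof=1 J1 → L=5 J1=3 J2=0
add link → L=6 J1=3 J2=0
add link → L=7 J1=3 J2=0
P@4,5 dof=1 J1 → L=7 J1=4 J2=0
add link → L=8 J1=4 J2=0
C@2,7 dof=2 J2 → L=8 J1=4 J2=1
C@3,6 dof=2 J2 → L=8 J1=4 J2=2
add link → L=9 J1=4 J2=2
PS@7,8 dof=2 J2 → L=9 J1=4 J2=3
PS@4,3 dof=2 J2 → L=9 J1=4 J2=4
M=3(L−1)−2J1−J2=3·8−2·4−4=12

M = 12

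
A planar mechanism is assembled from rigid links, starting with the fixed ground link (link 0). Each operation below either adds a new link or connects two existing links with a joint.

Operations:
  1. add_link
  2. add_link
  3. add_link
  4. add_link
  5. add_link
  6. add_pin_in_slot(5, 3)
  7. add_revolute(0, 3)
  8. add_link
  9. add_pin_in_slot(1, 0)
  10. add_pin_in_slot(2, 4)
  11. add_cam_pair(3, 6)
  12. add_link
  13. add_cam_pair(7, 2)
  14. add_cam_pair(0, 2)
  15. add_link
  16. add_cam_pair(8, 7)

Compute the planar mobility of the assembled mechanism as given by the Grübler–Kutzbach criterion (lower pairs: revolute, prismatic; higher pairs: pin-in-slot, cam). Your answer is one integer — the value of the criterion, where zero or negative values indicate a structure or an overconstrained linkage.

M = 15

L=1 J1=0 J2=0
add link → L=2 J1=0 J2=0
add link → L=3 J1=0 J2=0
add link → L=4 J1=0 J2=0
add link → L=5 J1=0 J2=0
add link → L=6 J1=0 J2=0
PS@5,3 dof=2 J2 → L=6 J1=0 J2=1
R@0,3 dof=1 J1 → L=6 J1=1 J2=1
add link → L=7 J1=1 J2=1
PS@1,0 dof=2 J2 → L=7 J1=1 J2=2
PS@2,4 dof=2 J2 → L=7 J1=1 J2=3
C@3,6 dof=2 J2 → L=7 J1=1 J2=4
add link → L=8 J1=1 J2=4
C@7,2 dof=2 J2 → L=8 J1=1 J2=5
C@0,2 dof=2 J2 → L=8 J1=1 J2=6
add link → L=9 J1=1 J2=6
C@8,7 dof=2 J2 → L=9 J1=1 J2=7
M=3(L−1)−2J1−J2=3·8−2·1−7=15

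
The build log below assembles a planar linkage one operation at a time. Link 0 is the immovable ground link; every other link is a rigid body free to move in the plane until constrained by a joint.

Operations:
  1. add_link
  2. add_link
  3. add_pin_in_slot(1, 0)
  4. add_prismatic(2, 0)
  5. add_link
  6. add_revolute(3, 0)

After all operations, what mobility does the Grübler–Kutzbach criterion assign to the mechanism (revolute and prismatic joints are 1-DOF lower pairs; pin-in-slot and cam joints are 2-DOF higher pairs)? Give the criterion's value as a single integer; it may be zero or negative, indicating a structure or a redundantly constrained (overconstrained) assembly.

M = 4

link 0 = ground. State L|J1|J2 = 1|0|0
+link1  2|0|0
+link2  3|0|0
PS(1,0) f=2→J2  3|0|1
P(2,0) f=1→J1  3|1|1
+link3  4|1|1
R(3,0) f=1→J1  4|2|1
M = 3(4−1)−2·2−1 = 9−4−1 = 4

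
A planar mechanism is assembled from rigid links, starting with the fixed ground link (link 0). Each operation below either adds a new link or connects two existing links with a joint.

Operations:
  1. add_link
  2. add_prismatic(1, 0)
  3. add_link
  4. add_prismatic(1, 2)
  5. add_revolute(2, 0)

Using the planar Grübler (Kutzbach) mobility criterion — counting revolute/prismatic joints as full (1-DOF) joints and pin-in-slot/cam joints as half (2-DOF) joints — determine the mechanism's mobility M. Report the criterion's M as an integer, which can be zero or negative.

M = 0

ground; <1,0,0>
#1 <2,0,0>
P:1↔0 J1 <2,1,0>
#2 <3,1,0>
P:1↔2 J1 <3,2,0>
R:2↔0 J1 <3,3,0>
3×2 − 2×3 − 1×0 = 0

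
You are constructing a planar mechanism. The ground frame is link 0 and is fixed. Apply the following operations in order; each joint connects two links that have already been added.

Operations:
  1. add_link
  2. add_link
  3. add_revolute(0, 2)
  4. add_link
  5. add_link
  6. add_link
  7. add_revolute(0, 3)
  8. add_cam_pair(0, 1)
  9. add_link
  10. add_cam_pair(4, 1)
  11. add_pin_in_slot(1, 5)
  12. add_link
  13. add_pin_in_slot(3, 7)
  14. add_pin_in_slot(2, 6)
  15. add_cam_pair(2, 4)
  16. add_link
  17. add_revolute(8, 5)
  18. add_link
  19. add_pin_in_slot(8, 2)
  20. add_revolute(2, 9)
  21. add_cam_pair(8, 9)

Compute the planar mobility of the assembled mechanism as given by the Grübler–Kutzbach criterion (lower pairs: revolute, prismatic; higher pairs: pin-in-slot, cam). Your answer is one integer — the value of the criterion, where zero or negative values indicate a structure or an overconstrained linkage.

(L,J1,J2)=(1,0,0); link0 fixed
link1: (2,0,0)
link2: (3,0,0)
R 0-2 [J1]: (3,1,0)
link3: (4,1,0)
link4: (5,1,0)
link5: (6,1,0)
R 0-3 [J1]: (6,2,0)
C 0-1 [J2]: (6,2,1)
link6: (7,2,1)
C 4-1 [J2]: (7,2,2)
PS 1-5 [J2]: (7,2,3)
link7: (8,2,3)
PS 3-7 [J2]: (8,2,4)
PS 2-6 [J2]: (8,2,5)
C 2-4 [J2]: (8,2,6)
link8: (9,2,6)
R 8-5 [J1]: (9,3,6)
link9: (10,3,6)
PS 8-2 [J2]: (10,3,7)
R 2-9 [J1]: (10,4,7)
C 8-9 [J2]: (10,4,8)
Grübler: 3·9 − 2·4 − 8 = 11

M = 11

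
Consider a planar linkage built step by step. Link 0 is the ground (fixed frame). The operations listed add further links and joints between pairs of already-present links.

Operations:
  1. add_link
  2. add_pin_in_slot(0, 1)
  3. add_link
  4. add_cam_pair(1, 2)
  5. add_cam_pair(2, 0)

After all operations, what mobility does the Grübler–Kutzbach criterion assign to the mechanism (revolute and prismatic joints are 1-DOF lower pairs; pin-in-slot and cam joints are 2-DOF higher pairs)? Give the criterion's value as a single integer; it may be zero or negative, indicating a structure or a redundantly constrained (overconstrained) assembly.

[1;0;0] (link 0 is ground)
L+ [2;0;0]
PS(0,1)∈J2 [2;0;1]
L+ [3;0;1]
C(1,2)∈J2 [3;0;2]
C(2,0)∈J2 [3;0;3]
mobility = 6 − 0 − 3 = 3

M = 3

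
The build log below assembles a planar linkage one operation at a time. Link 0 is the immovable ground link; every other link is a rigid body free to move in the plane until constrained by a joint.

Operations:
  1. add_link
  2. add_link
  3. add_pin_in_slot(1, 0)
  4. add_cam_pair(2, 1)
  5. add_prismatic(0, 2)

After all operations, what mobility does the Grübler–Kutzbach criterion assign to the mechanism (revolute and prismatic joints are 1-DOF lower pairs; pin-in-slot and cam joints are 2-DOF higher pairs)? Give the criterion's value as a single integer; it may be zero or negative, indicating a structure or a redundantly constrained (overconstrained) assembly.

link 0 = ground. State L|J1|J2 = 1|0|0
+link1  2|0|0
+link2  3|0|0
PS(1,0) f=2→J2  3|0|1
C(2,1) f=2→J2  3|0|2
P(0,2) f=1→J1  3|1|2
M = 3(3−1)−2·1−2 = 6−2−2 = 2

M = 2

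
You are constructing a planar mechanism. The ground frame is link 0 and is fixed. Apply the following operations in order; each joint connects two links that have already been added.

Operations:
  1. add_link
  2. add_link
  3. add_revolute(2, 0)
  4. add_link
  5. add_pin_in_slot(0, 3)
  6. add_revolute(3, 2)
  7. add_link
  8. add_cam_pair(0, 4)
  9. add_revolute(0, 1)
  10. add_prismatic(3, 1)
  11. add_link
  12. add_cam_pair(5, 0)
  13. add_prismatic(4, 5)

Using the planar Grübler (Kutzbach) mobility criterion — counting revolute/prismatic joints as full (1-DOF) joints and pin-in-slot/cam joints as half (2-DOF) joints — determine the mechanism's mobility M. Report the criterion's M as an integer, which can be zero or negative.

M = 2

(L,J1,J2)=(1,0,0); link0 fixed
link1: (2,0,0)
link2: (3,0,0)
R 2-0 [J1]: (3,1,0)
link3: (4,1,0)
PS 0-3 [J2]: (4,1,1)
R 3-2 [J1]: (4,2,1)
link4: (5,2,1)
C 0-4 [J2]: (5,2,2)
R 0-1 [J1]: (5,3,2)
P 3-1 [J1]: (5,4,2)
link5: (6,4,2)
C 5-0 [J2]: (6,4,3)
P 4-5 [J1]: (6,5,3)
Grübler: 3·5 − 2·5 − 3 = 2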